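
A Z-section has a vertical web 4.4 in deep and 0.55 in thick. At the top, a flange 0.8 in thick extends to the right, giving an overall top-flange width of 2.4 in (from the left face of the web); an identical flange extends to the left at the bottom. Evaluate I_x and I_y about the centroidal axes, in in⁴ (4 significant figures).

I_x ≈ 13.65 in⁴, I_y ≈ 5.168 in⁴

Break the section into simple shapes (no overlaps), measuring from the bottom-left corner of the bounding box.
Web: 0.55 × 4.4, A = 2.42 in², y = 2.2 in, Ī = 3.90427 in⁴.
Top flange (beyond web): 1.85 × 0.8, A = 1.48 in², y = 4 in, Ī = 0.0789333 in⁴.
Bottom flange (beyond web): 1.85 × 0.8, A = 1.48 in², y = 0.4 in, Ī = 0.0789333 in⁴.
Centroid: ȳ = ΣA·y / ΣA = 2.2 in.
Transfer each piece to the centroidal x-axis using Ī + A·d² with d = y − 2.2:
  web: d = 0 in → contributes +3.90427 in⁴
  top flange (beyond web): d = 1.8 in → contributes +4.87413 in⁴
  bottom flange (beyond web): d = -1.8 in → contributes +4.87413 in⁴
Total I = 13.6525 in⁴.
For the y-axis: x̄ = 2.125 in.
Repeating about the centroidal y-axis gives I_y = 5.16762 in⁴.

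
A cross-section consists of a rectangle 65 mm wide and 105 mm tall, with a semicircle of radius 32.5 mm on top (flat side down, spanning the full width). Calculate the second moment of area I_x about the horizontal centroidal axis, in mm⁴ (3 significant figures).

Break the section into simple shapes (no overlaps), measuring from the bottom-left corner of the bounding box.
Rectangular body: 65 × 105, A = 6 825 mm², y = 52.5 mm, Ī = 6 270 469 mm⁴.
Semicircular cap: semicircle r = 32.5, A = 1659.2 mm², y = 118.79 mm, Ī = 122 452 mm⁴.
Centroid: ȳ = ΣA·y / ΣA = 65.464 mm.
Transfer each piece to the horizontal centroidal axis using Ī + A·d² with d = y − 65.464:
  rectangular body: d = -12.964 mm → contributes +7 417 565 mm⁴
  semicircular cap: d = 53.329 mm → contributes +4 841 081 mm⁴
Total I = 12 258 646 mm⁴.

I_x ≈ 1.23 × 10⁷ mm⁴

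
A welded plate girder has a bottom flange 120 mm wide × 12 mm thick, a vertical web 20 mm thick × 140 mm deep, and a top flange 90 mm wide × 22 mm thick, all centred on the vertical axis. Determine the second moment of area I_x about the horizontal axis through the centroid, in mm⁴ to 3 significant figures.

I_x ≈ 2.56 × 10⁷ mm⁴

Decompose the section into non-overlapping parts with the origin at the bottom-left of its bounding rectangle.
Bottom plate: 120 × 12, A = 1 440 mm², y = 6 mm, Ī = 17 280 mm⁴.
Web plate: 20 × 140, A = 2 800 mm², y = 82 mm, Ī = 4 573 333 mm⁴.
Top plate: 90 × 22, A = 1 980 mm², y = 163 mm, Ī = 79 860 mm⁴.
Centroid: ȳ = ΣA·y / ΣA = 90.19 mm.
Transfer each piece to the horizontal axis through the centroid using Ī + A·d² with d = y − 90.19:
  bottom plate: d = -84.19 mm → contributes +10 223 867 mm⁴
  web plate: d = -8.1897 mm → contributes +4 761 133 mm⁴
  top plate: d = 72.81 mm → contributes +10 576 510 mm⁴
Total I = 25 561 509 mm⁴.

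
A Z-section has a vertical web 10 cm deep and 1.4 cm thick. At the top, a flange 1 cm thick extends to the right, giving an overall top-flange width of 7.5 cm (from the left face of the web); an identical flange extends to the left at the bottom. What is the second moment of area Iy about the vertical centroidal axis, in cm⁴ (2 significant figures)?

Treat the section as a set of non-overlapping primitives; coordinates are from the bounding-box lower-left.
Web: 1.4 × 10, A = 14 cm², x = 6.8 cm, Ī = 2.287 cm⁴.
Top flange (beyond web): 6.1 × 1, A = 6.1 cm², x = 10.55 cm, Ī = 18.92 cm⁴.
Bottom flange (beyond web): 6.1 × 1, A = 6.1 cm², x = 3.05 cm, Ī = 18.92 cm⁴.
Centroid: x̄ = ΣA·x / ΣA = 6.8 cm.
Transfer each piece to the vertical centroidal axis using Ī + A·d² with d = x − 6.8:
  web: d = 0 cm → contributes +2.287 cm⁴
  top flange (beyond web): d = 3.75 cm → contributes +104.7 cm⁴
  bottom flange (beyond web): d = -3.75 cm → contributes +104.7 cm⁴
Total I = 211.7 cm⁴.

Iy ≈ 210 cm⁴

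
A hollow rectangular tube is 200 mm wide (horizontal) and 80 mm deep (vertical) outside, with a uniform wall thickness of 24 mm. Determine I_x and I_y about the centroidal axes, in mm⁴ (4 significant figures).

I_x ≈ 8.118 × 10⁶ mm⁴, I_y ≈ 4.397 × 10⁷ mm⁴

Treat the section as a set of non-overlapping primitives; coordinates are from the bounding-box lower-left.
Outer rectangle: 200 × 80, A = 16 000 mm², y = 40 mm, Ī = 8 533 333 mm⁴.
Inner void (subtracted): 152 × 32, A = 4 864 mm², y = 40 mm, Ī = 415 061 mm⁴.
By symmetry the centroid is at mid-height, ȳ = 40 mm.
All pieces are centred on the centroidal x-axis, so I = ΣĪ (holes subtracted) = 8 118 272 mm⁴.
Repeating about the centroidal y-axis gives I_y = 43 968 512 mm⁴.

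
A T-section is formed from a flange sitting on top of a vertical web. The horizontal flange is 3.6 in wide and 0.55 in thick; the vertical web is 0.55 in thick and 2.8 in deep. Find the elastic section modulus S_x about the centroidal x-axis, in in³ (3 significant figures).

Treat the section as a set of non-overlapping primitives; coordinates are from the bounding-box lower-left.
Flange: 3.6 × 0.55, A = 1.98 in², y = 3.075 in, Ī = 0.049913 in⁴.
Web: 0.55 × 2.8, A = 1.54 in², y = 1.4 in, Ī = 1.0061 in⁴.
Centroid: ȳ = ΣA·y / ΣA = 2.3422 in.
Transfer each piece to the centroidal x-axis using Ī + A·d² with d = y − 2.3422:
  flange: d = 0.73281 in → contributes +1.1132 in⁴
  web: d = -0.94219 in → contributes +2.3732 in⁴
Total I = 3.4864 in⁴.
Extreme fibre distance c = 2.3422 in; S = I/c = 1.4885 in³.

S_x ≈ 1.49 in³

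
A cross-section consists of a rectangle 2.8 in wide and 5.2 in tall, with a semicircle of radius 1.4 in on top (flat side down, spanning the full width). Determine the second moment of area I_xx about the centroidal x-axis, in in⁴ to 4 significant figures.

I_xx ≈ 59.16 in⁴

Treat the section as a set of non-overlapping primitives; coordinates are from the bounding-box lower-left.
Rectangular body: 2.8 × 5.2, A = 14.56 in², y = 2.6 in, Ī = 32.8085 in⁴.
Semicircular cap: semicircle r = 1.4, A = 3.07876 in², y = 5.79418 in, Ī = 0.421642 in⁴.
Centroid: ȳ = ΣA·y / ΣA = 3.15753 in.
Transfer each piece to the centroidal x-axis using Ī + A·d² with d = y − 3.15753:
  rectangular body: d = -0.557528 in → contributes +37.3343 in⁴
  semicircular cap: d = 2.63665 in → contributes +21.825 in⁴
Total I = 59.1593 in⁴.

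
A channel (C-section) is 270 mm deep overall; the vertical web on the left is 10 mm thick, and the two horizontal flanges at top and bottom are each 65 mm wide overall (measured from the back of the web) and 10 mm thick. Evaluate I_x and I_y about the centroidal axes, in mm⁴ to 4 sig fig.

I_x ≈ 3.500 × 10⁷ mm⁴, I_y ≈ 1.125 × 10⁶ mm⁴

Split into non-overlapping primitives; take the origin at the lower-left of the bounding box.
Web: 10 × 270, A = 2 700 mm², y = 135 mm, Ī = 16 402 500 mm⁴.
Top flange (beyond web): 55 × 10, A = 550 mm², y = 265 mm, Ī = 4583.33 mm⁴.
Bottom flange (beyond web): 55 × 10, A = 550 mm², y = 5 mm, Ī = 4583.33 mm⁴.
By symmetry the centroid is at mid-height, ȳ = 135 mm.
Transfer each piece to the centroidal x-axis using Ī + A·d² with d = y − 135:
  web: d = 0 mm → contributes +16 402 500 mm⁴
  top flange (beyond web): d = 130 mm → contributes +9 299 583 mm⁴
  bottom flange (beyond web): d = -130 mm → contributes +9 299 583 mm⁴
Total I = 35 001 667 mm⁴.
For the y-axis: x̄ = 14.4079 mm.
Repeating about the centroidal y-axis gives I_y = 1 125 334 mm⁴.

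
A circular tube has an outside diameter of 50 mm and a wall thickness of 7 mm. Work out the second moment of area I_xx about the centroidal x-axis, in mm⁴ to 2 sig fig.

Decompose the section into non-overlapping parts with the origin at the bottom-left of its bounding rectangle.
Outer circle: ⌀50, A = 1 963 mm², y = 25 mm, Ī = 306 796 mm⁴.
Bore (subtracted): ⌀36, A = 1 018 mm², y = 25 mm, Ī = 82 448 mm⁴.
By symmetry the centroid is at mid-height, ȳ = 25 mm.
All pieces are centred on the centroidal x-axis, so I = ΣĪ (holes subtracted) = 224 348 mm⁴.

I_xx ≈ 2.2 × 10⁵ mm⁴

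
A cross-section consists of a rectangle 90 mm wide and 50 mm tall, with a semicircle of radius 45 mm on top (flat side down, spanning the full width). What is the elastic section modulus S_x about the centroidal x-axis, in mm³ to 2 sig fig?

S_x ≈ 9.7 × 10⁴ mm³

Decompose the section into non-overlapping parts with the origin at the bottom-left of its bounding rectangle.
Rectangular body: 90 × 50, A = 4 500 mm², y = 25 mm, Ī = 937 500 mm⁴.
Semicircular cap: semicircle r = 45, A = 3 181 mm², y = 69.1 mm, Ī = 450 072 mm⁴.
Centroid: ȳ = ΣA·y / ΣA = 43.26 mm.
Transfer each piece to the centroidal x-axis using Ī + A·d² with d = y − 43.26:
  rectangular body: d = -18.26 mm → contributes +2 438 331 mm⁴
  semicircular cap: d = 25.84 mm → contributes +2 573 314 mm⁴
Total I = 5 011 645 mm⁴.
Extreme fibre distance c = 51.74 mm; S = I/c = 96 867 mm³.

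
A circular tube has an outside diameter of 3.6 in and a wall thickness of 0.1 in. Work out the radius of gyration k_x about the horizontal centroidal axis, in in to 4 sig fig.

Treat the section as a set of non-overlapping primitives; coordinates are from the bounding-box lower-left.
Outer circle: ⌀3.6, A = 10.1788 in², y = 1.8 in, Ī = 8.2448 in⁴.
Bore (subtracted): ⌀3.4, A = 9.0792 in², y = 1.8 in, Ī = 6.55972 in⁴.
By symmetry the centroid is at mid-height, ȳ = 1.8 in.
All pieces are centred on the horizontal centroidal axis, so I = ΣĪ (holes subtracted) = 1.68507 in⁴.
Radius of gyration: k = √(I/A) = √(1.68507 / 1.09956) = 1.23794 in.

k_x ≈ 1.238 in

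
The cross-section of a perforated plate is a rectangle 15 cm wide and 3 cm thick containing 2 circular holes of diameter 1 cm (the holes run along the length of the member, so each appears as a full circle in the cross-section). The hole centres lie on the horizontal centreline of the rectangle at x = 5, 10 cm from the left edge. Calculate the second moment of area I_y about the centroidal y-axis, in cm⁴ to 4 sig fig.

Decompose the section into non-overlapping parts with the origin at the bottom-left of its bounding rectangle.
Plate: 15 × 3, A = 45 cm², x = 7.5 cm, Ī = 843.75 cm⁴.
Hole 1 (subtracted): ⌀1, A = 0.785398 cm², x = 5 cm, Ī = 0.0490874 cm⁴.
Hole 2 (subtracted): ⌀1, A = 0.785398 cm², x = 10 cm, Ī = 0.0490874 cm⁴.
By symmetry the centroid is at mid-width, x̄ = 7.5 cm.
Transfer each piece to the centroidal y-axis using Ī + A·d² with d = x − 7.5:
  plate: d = 0 cm → contributes +843.75 cm⁴
  hole 1: d = -2.5 cm → contributes −4.95783 cm⁴
  hole 2: d = 2.5 cm → contributes −4.95783 cm⁴
Total I = 833.834 cm⁴.

I_y ≈ 833.8 cm⁴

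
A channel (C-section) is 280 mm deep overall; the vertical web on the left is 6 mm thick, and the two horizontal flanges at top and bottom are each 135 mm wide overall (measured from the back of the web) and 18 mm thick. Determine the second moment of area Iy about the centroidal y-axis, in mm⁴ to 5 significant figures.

Iy ≈ 1.2066 × 10⁷ mm⁴

Split into non-overlapping primitives; take the origin at the lower-left of the bounding box.
Web: 6 × 280, A = 1 680 mm², x = 3 mm, Ī = 5 040 mm⁴.
Top flange (beyond web): 129 × 18, A = 2 322 mm², x = 70.5 mm, Ī = 3 220 034 mm⁴.
Bottom flange (beyond web): 129 × 18, A = 2 322 mm², x = 70.5 mm, Ī = 3 220 034 mm⁴.
Centroid: x̄ = ΣA·x / ΣA = 52.56831 mm.
Transfer each piece to the centroidal y-axis using Ī + A·d² with d = x − 52.56831:
  web: d = -49.56831 mm → contributes +4 132 829 mm⁴
  top flange (beyond web): d = 17.93169 mm → contributes +3 966 662 mm⁴
  bottom flange (beyond web): d = 17.93169 mm → contributes +3 966 662 mm⁴
Total I = 12 066 153 mm⁴.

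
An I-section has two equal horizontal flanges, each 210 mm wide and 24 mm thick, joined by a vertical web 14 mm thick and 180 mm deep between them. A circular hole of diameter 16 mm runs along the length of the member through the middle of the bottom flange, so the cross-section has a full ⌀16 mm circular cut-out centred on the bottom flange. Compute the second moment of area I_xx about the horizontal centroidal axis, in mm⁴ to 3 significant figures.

I_xx ≈ 1.10 × 10⁸ mm⁴

Decompose the section into non-overlapping parts with the origin at the bottom-left of its bounding rectangle.
Bottom flange: 210 × 24, A = 5 040 mm², y = 12 mm, Ī = 241 920 mm⁴.
Web: 14 × 180, A = 2 520 mm², y = 114 mm, Ī = 6 804 000 mm⁴.
Top flange: 210 × 24, A = 5 040 mm², y = 216 mm, Ī = 241 920 mm⁴.
Hole (subtracted): ⌀16, A = 201.06 mm², y = 12 mm, Ī = 3 217 mm⁴.
Centroid: ȳ = ΣA·y / ΣA = 115.65 mm.
Transfer each piece to the horizontal centroidal axis using Ī + A·d² with d = y − 115.65:
  bottom flange: d = -103.65 mm → contributes +54 392 485 mm⁴
  web: d = -1.654 mm → contributes +6 810 894 mm⁴
  top flange: d = 100.35 mm → contributes +50 991 253 mm⁴
  hole: d = -103.65 mm → contributes −2 163 458 mm⁴
Total I = 110 031 173 mm⁴.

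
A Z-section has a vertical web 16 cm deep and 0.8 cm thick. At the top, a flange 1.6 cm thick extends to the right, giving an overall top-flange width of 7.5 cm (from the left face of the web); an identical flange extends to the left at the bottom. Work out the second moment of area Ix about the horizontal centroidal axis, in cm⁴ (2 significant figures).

Decompose the section into non-overlapping parts with the origin at the bottom-left of its bounding rectangle.
Web: 0.8 × 16, A = 12.8 cm², y = 8 cm, Ī = 273.1 cm⁴.
Top flange (beyond web): 6.7 × 1.6, A = 10.72 cm², y = 15.2 cm, Ī = 2.287 cm⁴.
Bottom flange (beyond web): 6.7 × 1.6, A = 10.72 cm², y = 0.8 cm, Ī = 2.287 cm⁴.
Centroid: ȳ = ΣA·y / ΣA = 8 cm.
Transfer each piece to the horizontal centroidal axis using Ī + A·d² with d = y − 8:
  web: d = 0 cm → contributes +273.1 cm⁴
  top flange (beyond web): d = 7.2 cm → contributes +558 cm⁴
  bottom flange (beyond web): d = -7.2 cm → contributes +558 cm⁴
Total I = 1 389 cm⁴.

Ix ≈ 1400 cm⁴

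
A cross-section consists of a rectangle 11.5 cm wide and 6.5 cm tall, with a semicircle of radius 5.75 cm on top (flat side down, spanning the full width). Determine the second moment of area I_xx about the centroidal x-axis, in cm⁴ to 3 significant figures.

I_xx ≈ 1380 cm⁴

Decompose the section into non-overlapping parts with the origin at the bottom-left of its bounding rectangle.
Rectangular body: 11.5 × 6.5, A = 74.75 cm², y = 3.25 cm, Ī = 263.18 cm⁴.
Semicircular cap: semicircle r = 5.75, A = 51.934 cm², y = 8.9404 cm, Ī = 119.98 cm⁴.
Centroid: ȳ = ΣA·y / ΣA = 5.5828 cm.
Transfer each piece to the centroidal x-axis using Ī + A·d² with d = y − 5.5828:
  rectangular body: d = -2.3328 cm → contributes +669.96 cm⁴
  semicircular cap: d = 3.3576 cm → contributes +705.46 cm⁴
Total I = 1375.4 cm⁴.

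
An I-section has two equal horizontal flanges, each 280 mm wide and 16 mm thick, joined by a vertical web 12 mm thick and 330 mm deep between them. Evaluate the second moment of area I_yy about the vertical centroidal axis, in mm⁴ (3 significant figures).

I_yy ≈ 5.86 × 10⁷ mm⁴

Break the section into simple shapes (no overlaps), measuring from the bottom-left corner of the bounding box.
Bottom flange: 280 × 16, A = 4 480 mm², x = 140 mm, Ī = 29 269 333 mm⁴.
Web: 12 × 330, A = 3 960 mm², x = 140 mm, Ī = 47 520 mm⁴.
Top flange: 280 × 16, A = 4 480 mm², x = 140 mm, Ī = 29 269 333 mm⁴.
By symmetry the centroid is at mid-width, x̄ = 140 mm.
All pieces are centred on the vertical centroidal axis, so I = ΣĪ = 58 586 187 mm⁴.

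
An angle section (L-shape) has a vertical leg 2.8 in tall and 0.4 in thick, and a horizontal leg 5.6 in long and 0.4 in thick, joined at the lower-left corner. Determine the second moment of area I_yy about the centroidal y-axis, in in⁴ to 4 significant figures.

Break the section into simple shapes (no overlaps), measuring from the bottom-left corner of the bounding box.
Vertical leg: 0.4 × 2.8, A = 1.12 in², x = 0.2 in, Ī = 0.0149333 in⁴.
Horizontal leg (remainder): 5.2 × 0.4, A = 2.08 in², x = 3 in, Ī = 4.68693 in⁴.
Centroid: x̄ = ΣA·x / ΣA = 2.02 in.
Transfer each piece to the centroidal y-axis using Ī + A·d² with d = x − 2.02:
  vertical leg: d = -1.82 in → contributes +3.72482 in⁴
  horizontal leg (remainder): d = 0.98 in → contributes +6.68457 in⁴
Total I = 10.4094 in⁴.

I_yy ≈ 10.41 in⁴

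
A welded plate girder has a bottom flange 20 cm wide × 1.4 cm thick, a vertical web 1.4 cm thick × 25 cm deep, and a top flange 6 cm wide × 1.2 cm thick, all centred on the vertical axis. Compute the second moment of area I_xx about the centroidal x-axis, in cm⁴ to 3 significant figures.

I_xx ≈ 6860 cm⁴

Treat the section as a set of non-overlapping primitives; coordinates are from the bounding-box lower-left.
Bottom plate: 20 × 1.4, A = 28 cm², y = 0.7 cm, Ī = 4.5733 cm⁴.
Web plate: 1.4 × 25, A = 35 cm², y = 13.9 cm, Ī = 1822.9 cm⁴.
Top plate: 6 × 1.2, A = 7.2 cm², y = 27 cm, Ī = 0.864 cm⁴.
Centroid: ȳ = ΣA·y / ΣA = 9.9786 cm.
Transfer each piece to the centroidal x-axis using Ī + A·d² with d = y − 9.9786:
  bottom plate: d = -9.2786 cm → contributes +2415.2 cm⁴
  web plate: d = 3.9214 cm → contributes +2361.1 cm⁴
  top plate: d = 17.021 cm → contributes +2086.9 cm⁴
Total I = 6863.2 cm⁴.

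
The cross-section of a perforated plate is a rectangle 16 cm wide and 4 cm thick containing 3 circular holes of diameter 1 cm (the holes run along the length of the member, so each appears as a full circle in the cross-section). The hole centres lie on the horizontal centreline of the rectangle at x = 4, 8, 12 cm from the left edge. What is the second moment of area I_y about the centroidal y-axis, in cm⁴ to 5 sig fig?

I_y ≈ 1340.1 cm⁴

Treat the section as a set of non-overlapping primitives; coordinates are from the bounding-box lower-left.
Plate: 16 × 4, A = 64 cm², x = 8 cm, Ī = 1365.333 cm⁴.
Hole 1 (subtracted): ⌀1, A = 0.7853982 cm², x = 4 cm, Ī = 0.04908739 cm⁴.
Hole 2 (subtracted): ⌀1, A = 0.7853982 cm², x = 8 cm, Ī = 0.04908739 cm⁴.
Hole 3 (subtracted): ⌀1, A = 0.7853982 cm², x = 12 cm, Ī = 0.04908739 cm⁴.
By symmetry the centroid is at mid-width, x̄ = 8 cm.
Transfer each piece to the centroidal y-axis using Ī + A·d² with d = x − 8:
  plate: d = 0 cm → contributes +1365.333 cm⁴
  hole 1: d = -4 cm → contributes −12.61546 cm⁴
  hole 2: d = 0 cm → contributes −0.04908739 cm⁴
  hole 3: d = 4 cm → contributes −12.61546 cm⁴
Total I = 1340.053 cm⁴.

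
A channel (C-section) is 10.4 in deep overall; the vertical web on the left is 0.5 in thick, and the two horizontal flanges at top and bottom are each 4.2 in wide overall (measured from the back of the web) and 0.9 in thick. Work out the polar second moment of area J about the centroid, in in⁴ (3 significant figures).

Break the section into simple shapes (no overlaps), measuring from the bottom-left corner of the bounding box.
Web: 0.5 × 10.4, A = 5.2 in², y = 5.2 in, Ī = 46.869 in⁴.
Top flange (beyond web): 3.7 × 0.9, A = 3.33 in², y = 9.95 in, Ī = 0.22478 in⁴.
Bottom flange (beyond web): 3.7 × 0.9, A = 3.33 in², y = 0.45 in, Ī = 0.22478 in⁴.
By symmetry the centroid is at mid-height, ȳ = 5.2 in.
Transfer each piece to the centroidal x-axis using Ī + A·d² with d = y − 5.2:
  web: d = 0 in → contributes +46.869 in⁴
  top flange (beyond web): d = 4.75 in → contributes +75.358 in⁴
  bottom flange (beyond web): d = -4.75 in → contributes +75.358 in⁴
Total I = 197.59 in⁴.
For the y-axis: x̄ = 1.4293 in.
Repeating about the centroidal y-axis gives I_y = 20.584 in⁴.
Polar second moment: J = I_x + I_y = 218.17 in⁴.

J ≈ 218 in⁴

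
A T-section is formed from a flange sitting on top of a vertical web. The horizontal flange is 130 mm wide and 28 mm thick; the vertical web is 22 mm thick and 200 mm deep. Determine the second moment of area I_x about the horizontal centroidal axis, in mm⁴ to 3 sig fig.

I_x ≈ 4.08 × 10⁷ mm⁴

Treat the section as a set of non-overlapping primitives; coordinates are from the bounding-box lower-left.
Flange: 130 × 28, A = 3 640 mm², y = 214 mm, Ī = 237 813 mm⁴.
Web: 22 × 200, A = 4 400 mm², y = 100 mm, Ī = 14 666 667 mm⁴.
Centroid: ȳ = ΣA·y / ΣA = 151.61 mm.
Transfer each piece to the horizontal centroidal axis using Ī + A·d² with d = y − 151.61:
  flange: d = 62.388 mm → contributes +14 405 676 mm⁴
  web: d = -51.612 mm → contributes +26 387 353 mm⁴
Total I = 40 793 029 mm⁴.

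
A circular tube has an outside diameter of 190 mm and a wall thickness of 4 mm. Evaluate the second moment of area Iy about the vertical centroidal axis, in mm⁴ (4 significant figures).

Break the section into simple shapes (no overlaps), measuring from the bottom-left corner of the bounding box.
Outer circle: ⌀190, A = 28352.9 mm², x = 95 mm, Ī = 63 971 171 mm⁴.
Bore (subtracted): ⌀182, A = 26015.5 mm², x = 95 mm, Ī = 53 858 648 mm⁴.
By symmetry the centroid is at mid-width, x̄ = 95 mm.
All pieces are centred on the vertical centroidal axis, so I = ΣĪ (holes subtracted) = 10 112 523 mm⁴.

Iy ≈ 1.011 × 10⁷ mm⁴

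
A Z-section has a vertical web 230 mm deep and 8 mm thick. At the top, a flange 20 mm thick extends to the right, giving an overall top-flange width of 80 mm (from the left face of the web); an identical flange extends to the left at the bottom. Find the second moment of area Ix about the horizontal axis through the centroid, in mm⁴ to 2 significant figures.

Break the section into simple shapes (no overlaps), measuring from the bottom-left corner of the bounding box.
Web: 8 × 230, A = 1 840 mm², y = 115 mm, Ī = 8 111 333 mm⁴.
Top flange (beyond web): 72 × 20, A = 1 440 mm², y = 220 mm, Ī = 48 000 mm⁴.
Bottom flange (beyond web): 72 × 20, A = 1 440 mm², y = 10 mm, Ī = 48 000 mm⁴.
Centroid: ȳ = ΣA·y / ΣA = 115 mm.
Transfer each piece to the horizontal axis through the centroid using Ī + A·d² with d = y − 115:
  web: d = 0 mm → contributes +8 111 333 mm⁴
  top flange (beyond web): d = 105 mm → contributes +15 924 000 mm⁴
  bottom flange (beyond web): d = -105 mm → contributes +15 924 000 mm⁴
Total I = 39 959 333 mm⁴.

Ix ≈ 4.0 × 10⁷ mm⁴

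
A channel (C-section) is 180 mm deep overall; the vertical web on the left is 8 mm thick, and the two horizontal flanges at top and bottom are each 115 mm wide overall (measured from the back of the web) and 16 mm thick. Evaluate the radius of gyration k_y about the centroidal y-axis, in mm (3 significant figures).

k_y ≈ 36.9 mm

Break the section into simple shapes (no overlaps), measuring from the bottom-left corner of the bounding box.
Web: 8 × 180, A = 1 440 mm², x = 4 mm, Ī = 7 680 mm⁴.
Top flange (beyond web): 107 × 16, A = 1 712 mm², x = 61.5 mm, Ī = 1 633 391 mm⁴.
Bottom flange (beyond web): 107 × 16, A = 1 712 mm², x = 61.5 mm, Ī = 1 633 391 mm⁴.
Centroid: x̄ = ΣA·x / ΣA = 44.477 mm.
Transfer each piece to the centroidal y-axis using Ī + A·d² with d = x − 44.477:
  web: d = -40.477 mm → contributes +2 366 955 mm⁴
  top flange (beyond web): d = 17.023 mm → contributes +2 129 500 mm⁴
  bottom flange (beyond web): d = 17.023 mm → contributes +2 129 500 mm⁴
Total I = 6 625 955 mm⁴.
Radius of gyration: k = √(I/A) = √(6 625 955 / 4 864) = 36.909 mm.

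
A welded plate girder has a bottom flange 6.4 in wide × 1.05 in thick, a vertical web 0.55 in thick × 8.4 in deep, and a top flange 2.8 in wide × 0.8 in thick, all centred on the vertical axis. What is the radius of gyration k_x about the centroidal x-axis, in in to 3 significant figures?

Split into non-overlapping primitives; take the origin at the lower-left of the bounding box.
Bottom plate: 6.4 × 1.05, A = 6.72 in², y = 0.525 in, Ī = 0.6174 in⁴.
Web plate: 0.55 × 8.4, A = 4.62 in², y = 5.25 in, Ī = 27.166 in⁴.
Top plate: 2.8 × 0.8, A = 2.24 in², y = 9.85 in, Ī = 0.11947 in⁴.
Centroid: ȳ = ΣA·y / ΣA = 3.6706 in.
Transfer each piece to the centroidal x-axis using Ī + A·d² with d = y − 3.6706:
  bottom plate: d = -3.1456 in → contributes +67.111 in⁴
  web plate: d = 1.5794 in → contributes +38.69 in⁴
  top plate: d = 6.1794 in → contributes +85.653 in⁴
Total I = 191.45 in⁴.
Radius of gyration: k = √(I/A) = √(191.45 / 13.58) = 3.7548 in.

k_x ≈ 3.75 in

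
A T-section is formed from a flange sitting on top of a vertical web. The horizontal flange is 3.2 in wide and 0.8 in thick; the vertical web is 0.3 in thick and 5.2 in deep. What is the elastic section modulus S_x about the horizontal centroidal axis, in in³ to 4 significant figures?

S_x ≈ 2.772 in³

Break the section into simple shapes (no overlaps), measuring from the bottom-left corner of the bounding box.
Flange: 3.2 × 0.8, A = 2.56 in², y = 5.6 in, Ī = 0.136533 in⁴.
Web: 0.3 × 5.2, A = 1.56 in², y = 2.6 in, Ī = 3.5152 in⁴.
Centroid: ȳ = ΣA·y / ΣA = 4.46408 in.
Transfer each piece to the horizontal centroidal axis using Ī + A·d² with d = y − 4.46408:
  flange: d = 1.13592 in → contributes +3.43975 in⁴
  web: d = -1.86408 in → contributes +8.93587 in⁴
Total I = 12.3756 in⁴.
Extreme fibre distance c = 4.46408 in; S = I/c = 2.77227 in³.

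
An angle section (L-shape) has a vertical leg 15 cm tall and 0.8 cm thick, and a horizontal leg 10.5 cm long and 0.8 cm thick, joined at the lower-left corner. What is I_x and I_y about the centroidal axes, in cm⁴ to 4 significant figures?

Break the section into simple shapes (no overlaps), measuring from the bottom-left corner of the bounding box.
Vertical leg: 0.8 × 15, A = 12 cm², y = 7.5 cm, Ī = 225 cm⁴.
Horizontal leg (remainder): 9.7 × 0.8, A = 7.76 cm², y = 0.4 cm, Ī = 0.413867 cm⁴.
Centroid: ȳ = ΣA·y / ΣA = 4.71174 cm.
Transfer each piece to the centroidal x-axis using Ī + A·d² with d = y − 4.71174:
  vertical leg: d = 2.78826 cm → contributes +318.293 cm⁴
  horizontal leg (remainder): d = -4.31174 cm → contributes +144.681 cm⁴
Total I = 462.974 cm⁴.
For the y-axis: x̄ = 2.46174 cm.
Repeating about the centroidal y-axis gives I_y = 191.375 cm⁴.

I_x ≈ 463.0 cm⁴, I_y ≈ 191.4 cm⁴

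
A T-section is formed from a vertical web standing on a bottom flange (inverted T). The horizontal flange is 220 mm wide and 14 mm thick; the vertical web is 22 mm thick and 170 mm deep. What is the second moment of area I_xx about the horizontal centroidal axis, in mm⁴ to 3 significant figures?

I_xx ≈ 2.34 × 10⁷ mm⁴

Treat the section as a set of non-overlapping primitives; coordinates are from the bounding-box lower-left.
Flange: 220 × 14, A = 3 080 mm², y = 7 mm, Ī = 50 307 mm⁴.
Web: 22 × 170, A = 3 740 mm², y = 99 mm, Ī = 9 007 167 mm⁴.
Centroid: ȳ = ΣA·y / ΣA = 57.452 mm.
Transfer each piece to the horizontal centroidal axis using Ī + A·d² with d = y − 57.452:
  flange: d = -50.452 mm → contributes +7 890 032 mm⁴
  web: d = 41.548 mm → contributes +15 463 411 mm⁴
Total I = 23 353 442 mm⁴.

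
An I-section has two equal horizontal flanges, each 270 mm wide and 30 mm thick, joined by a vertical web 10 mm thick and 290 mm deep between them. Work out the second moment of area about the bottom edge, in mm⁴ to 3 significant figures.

Treat the section as a set of non-overlapping primitives; coordinates are from the bounding-box lower-left.
Bottom flange: 270 × 30, A = 8 100 mm², y = 15 mm, Ī = 607 500 mm⁴.
Web: 10 × 290, A = 2 900 mm², y = 175 mm, Ī = 20 324 167 mm⁴.
Top flange: 270 × 30, A = 8 100 mm², y = 335 mm, Ī = 607 500 mm⁴.
Transfer each piece to the base of the section using Ī + A·d² with d = y − 0:
  bottom flange: d = 15 mm → contributes +2 430 000 mm⁴
  web: d = 175 mm → contributes +109 136 667 mm⁴
  top flange: d = 335 mm → contributes +909 630 000 mm⁴
Total I = 1 021 196 667 mm⁴.

I_base ≈ 1.02 × 10⁹ mm⁴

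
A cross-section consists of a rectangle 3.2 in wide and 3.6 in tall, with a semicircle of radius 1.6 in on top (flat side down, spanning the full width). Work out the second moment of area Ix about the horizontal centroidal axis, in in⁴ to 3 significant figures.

Ix ≈ 31.5 in⁴

Split into non-overlapping primitives; take the origin at the lower-left of the bounding box.
Rectangular body: 3.2 × 3.6, A = 11.52 in², y = 1.8 in, Ī = 12.442 in⁴.
Semicircular cap: semicircle r = 1.6, A = 4.0212 in², y = 4.2791 in, Ī = 0.7193 in⁴.
Centroid: ȳ = ΣA·y / ΣA = 2.4414 in.
Transfer each piece to the horizontal centroidal axis using Ī + A·d² with d = y − 2.4414:
  rectangular body: d = -0.64145 in → contributes +17.182 in⁴
  semicircular cap: d = 1.8376 in → contributes +14.298 in⁴
Total I = 31.48 in⁴.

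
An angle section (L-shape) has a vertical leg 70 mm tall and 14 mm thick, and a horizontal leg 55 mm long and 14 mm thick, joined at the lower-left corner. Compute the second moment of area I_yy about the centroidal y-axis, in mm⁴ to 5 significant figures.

I_yy ≈ 3.7016 × 10⁵ mm⁴

Decompose the section into non-overlapping parts with the origin at the bottom-left of its bounding rectangle.
Vertical leg: 14 × 70, A = 980 mm², x = 7 mm, Ī = 16006.67 mm⁴.
Horizontal leg (remainder): 41 × 14, A = 574 mm², x = 34.5 mm, Ī = 80407.83 mm⁴.
Centroid: x̄ = ΣA·x / ΣA = 17.15766 mm.
Transfer each piece to the centroidal y-axis using Ī + A·d² with d = x − 17.15766:
  vertical leg: d = -10.15766 mm → contributes +117121.1 mm⁴
  horizontal leg (remainder): d = 17.34234 mm → contributes +253042.3 mm⁴
Total I = 370163.4 mm⁴.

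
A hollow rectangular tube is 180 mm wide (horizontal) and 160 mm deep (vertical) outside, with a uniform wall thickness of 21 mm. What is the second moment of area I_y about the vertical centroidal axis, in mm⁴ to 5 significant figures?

I_y ≈ 5.1917 × 10⁷ mm⁴

Treat the section as a set of non-overlapping primitives; coordinates are from the bounding-box lower-left.
Outer rectangle: 180 × 160, A = 28 800 mm², x = 90 mm, Ī = 77 760 000 mm⁴.
Inner void (subtracted): 138 × 118, A = 16 284 mm², x = 90 mm, Ī = 25 842 708 mm⁴.
By symmetry the centroid is at mid-width, x̄ = 90 mm.
All pieces are centred on the vertical centroidal axis, so I = ΣĪ (holes subtracted) = 51 917 292 mm⁴.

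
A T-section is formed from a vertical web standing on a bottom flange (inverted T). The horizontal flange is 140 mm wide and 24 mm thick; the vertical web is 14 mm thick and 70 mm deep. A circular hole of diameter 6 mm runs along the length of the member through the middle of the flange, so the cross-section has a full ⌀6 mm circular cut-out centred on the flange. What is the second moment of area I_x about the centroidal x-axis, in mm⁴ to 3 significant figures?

I_x ≈ 2.23 × 10⁶ mm⁴

Split into non-overlapping primitives; take the origin at the lower-left of the bounding box.
Flange: 140 × 24, A = 3 360 mm², y = 12 mm, Ī = 161 280 mm⁴.
Web: 14 × 70, A = 980 mm², y = 59 mm, Ī = 400 167 mm⁴.
Hole (subtracted): ⌀6, A = 28.274 mm², y = 12 mm, Ī = 63.617 mm⁴.
Centroid: ȳ = ΣA·y / ΣA = 22.682 mm.
Transfer each piece to the centroidal x-axis using Ī + A·d² with d = y − 22.682:
  flange: d = -10.682 mm → contributes +544 709 mm⁴
  web: d = 36.318 mm → contributes +1 692 748 mm⁴
  hole: d = -10.682 mm → contributes −3290.2 mm⁴
Total I = 2 234 167 mm⁴.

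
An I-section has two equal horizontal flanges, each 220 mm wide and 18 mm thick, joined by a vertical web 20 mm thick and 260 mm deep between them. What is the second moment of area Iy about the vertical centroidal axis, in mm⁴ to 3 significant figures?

Iy ≈ 3.21 × 10⁷ mm⁴

Treat the section as a set of non-overlapping primitives; coordinates are from the bounding-box lower-left.
Bottom flange: 220 × 18, A = 3 960 mm², x = 110 mm, Ī = 15 972 000 mm⁴.
Web: 20 × 260, A = 5 200 mm², x = 110 mm, Ī = 173 333 mm⁴.
Top flange: 220 × 18, A = 3 960 mm², x = 110 mm, Ī = 15 972 000 mm⁴.
By symmetry the centroid is at mid-width, x̄ = 110 mm.
All pieces are centred on the vertical centroidal axis, so I = ΣĪ = 32 117 333 mm⁴.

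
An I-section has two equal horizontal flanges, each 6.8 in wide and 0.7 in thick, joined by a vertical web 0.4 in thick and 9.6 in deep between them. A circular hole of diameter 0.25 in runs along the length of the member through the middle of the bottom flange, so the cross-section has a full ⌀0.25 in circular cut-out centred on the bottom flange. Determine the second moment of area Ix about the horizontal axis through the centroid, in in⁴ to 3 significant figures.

Ix ≈ 281 in⁴

Treat the section as a set of non-overlapping primitives; coordinates are from the bounding-box lower-left.
Bottom flange: 6.8 × 0.7, A = 4.76 in², y = 0.35 in, Ī = 0.19437 in⁴.
Web: 0.4 × 9.6, A = 3.84 in², y = 5.5 in, Ī = 29.491 in⁴.
Top flange: 6.8 × 0.7, A = 4.76 in², y = 10.65 in, Ī = 0.19437 in⁴.
Hole (subtracted): ⌀0.25, A = 0.049087 in², y = 0.35 in, Ī = 0.00019175 in⁴.
Centroid: ȳ = ΣA·y / ΣA = 5.519 in.
Transfer each piece to the horizontal axis through the centroid using Ī + A·d² with d = y − 5.519:
  bottom flange: d = -5.169 in → contributes +127.37 in⁴
  web: d = -0.018992 in → contributes +29.493 in⁴
  top flange: d = 5.131 in → contributes +125.51 in⁴
  hole: d = -5.169 in → contributes −1.3117 in⁴
Total I = 281.07 in⁴.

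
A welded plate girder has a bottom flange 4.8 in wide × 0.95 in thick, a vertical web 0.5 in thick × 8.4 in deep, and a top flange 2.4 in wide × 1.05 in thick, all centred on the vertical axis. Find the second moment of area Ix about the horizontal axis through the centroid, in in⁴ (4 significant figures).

Treat the section as a set of non-overlapping primitives; coordinates are from the bounding-box lower-left.
Bottom plate: 4.8 × 0.95, A = 4.56 in², y = 0.475 in, Ī = 0.34295 in⁴.
Web plate: 0.5 × 8.4, A = 4.2 in², y = 5.15 in, Ī = 24.696 in⁴.
Top plate: 2.4 × 1.05, A = 2.52 in², y = 9.875 in, Ī = 0.231525 in⁴.
Centroid: ȳ = ΣA·y / ΣA = 4.31569 in.
Transfer each piece to the horizontal axis through the centroid using Ī + A·d² with d = y − 4.31569:
  bottom plate: d = -3.84069 in → contributes +67.6071 in⁴
  web plate: d = 0.834309 in → contributes +27.6195 in⁴
  top plate: d = 5.55931 in → contributes +78.1144 in⁴
Total I = 173.341 in⁴.

Ix ≈ 173.3 in⁴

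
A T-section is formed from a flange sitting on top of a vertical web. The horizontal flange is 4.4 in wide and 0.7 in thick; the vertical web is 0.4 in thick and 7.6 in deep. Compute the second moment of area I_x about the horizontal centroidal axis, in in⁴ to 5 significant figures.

Treat the section as a set of non-overlapping primitives; coordinates are from the bounding-box lower-left.
Flange: 4.4 × 0.7, A = 3.08 in², y = 7.95 in, Ī = 0.1257667 in⁴.
Web: 0.4 × 7.6, A = 3.04 in², y = 3.8 in, Ī = 14.63253 in⁴.
Centroid: ȳ = ΣA·y / ΣA = 5.888562 in.
Transfer each piece to the horizontal centroidal axis using Ī + A·d² with d = y − 5.888562:
  flange: d = 2.061438 in → contributes +13.21431 in⁴
  web: d = -2.088562 in → contributes +27.89329 in⁴
Total I = 41.1076 in⁴.

I_x ≈ 41.108 in⁴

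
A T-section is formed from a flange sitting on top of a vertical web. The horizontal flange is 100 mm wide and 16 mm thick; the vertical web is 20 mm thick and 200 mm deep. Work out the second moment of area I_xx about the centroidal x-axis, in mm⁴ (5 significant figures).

Decompose the section into non-overlapping parts with the origin at the bottom-left of its bounding rectangle.
Flange: 100 × 16, A = 1 600 mm², y = 208 mm, Ī = 34133.33 mm⁴.
Web: 20 × 200, A = 4 000 mm², y = 100 mm, Ī = 13 333 333 mm⁴.
Centroid: ȳ = ΣA·y / ΣA = 130.8571 mm.
Transfer each piece to the centroidal x-axis using Ī + A·d² with d = y − 130.8571:
  flange: d = 77.14286 mm → contributes +9 555 766 mm⁴
  web: d = -30.85714 mm → contributes +17 141 986 mm⁴
Total I = 26 697 752 mm⁴.

I_xx ≈ 2.6698 × 10⁷ mm⁴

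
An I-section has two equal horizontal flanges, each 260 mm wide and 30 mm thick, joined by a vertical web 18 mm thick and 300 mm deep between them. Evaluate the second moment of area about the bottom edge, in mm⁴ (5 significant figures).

Treat the section as a set of non-overlapping primitives; coordinates are from the bounding-box lower-left.
Bottom flange: 260 × 30, A = 7 800 mm², y = 15 mm, Ī = 585 000 mm⁴.
Web: 18 × 300, A = 5 400 mm², y = 180 mm, Ī = 40 500 000 mm⁴.
Top flange: 260 × 30, A = 7 800 mm², y = 345 mm, Ī = 585 000 mm⁴.
Transfer each piece to the bottom edge using Ī + A·d² with d = y − 0:
  bottom flange: d = 15 mm → contributes +2 340 000 mm⁴
  web: d = 180 mm → contributes +215 460 000 mm⁴
  top flange: d = 345 mm → contributes +928 980 000 mm⁴
Total I = 1 146 780 000 mm⁴.

I_base ≈ 1.1468 × 10⁹ mm⁴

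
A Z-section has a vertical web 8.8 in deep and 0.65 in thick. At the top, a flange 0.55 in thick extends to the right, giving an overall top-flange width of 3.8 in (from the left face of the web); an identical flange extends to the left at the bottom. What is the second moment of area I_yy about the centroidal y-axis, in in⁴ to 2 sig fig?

I_yy ≈ 16 in⁴

Split into non-overlapping primitives; take the origin at the lower-left of the bounding box.
Web: 0.65 × 8.8, A = 5.72 in², x = 3.475 in, Ī = 0.2014 in⁴.
Top flange (beyond web): 3.15 × 0.55, A = 1.733 in², x = 5.375 in, Ī = 1.433 in⁴.
Bottom flange (beyond web): 3.15 × 0.55, A = 1.733 in², x = 1.575 in, Ī = 1.433 in⁴.
Centroid: x̄ = ΣA·x / ΣA = 3.475 in.
Transfer each piece to the centroidal y-axis using Ī + A·d² with d = x − 3.475:
  web: d = 0 in → contributes +0.2014 in⁴
  top flange (beyond web): d = 1.9 in → contributes +7.687 in⁴
  bottom flange (beyond web): d = -1.9 in → contributes +7.687 in⁴
Total I = 15.58 in⁴.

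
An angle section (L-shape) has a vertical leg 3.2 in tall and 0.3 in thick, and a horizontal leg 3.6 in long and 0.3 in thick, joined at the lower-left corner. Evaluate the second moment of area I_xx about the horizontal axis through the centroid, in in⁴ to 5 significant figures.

I_xx ≈ 1.8514 in⁴

Treat the section as a set of non-overlapping primitives; coordinates are from the bounding-box lower-left.
Vertical leg: 0.3 × 3.2, A = 0.96 in², y = 1.6 in, Ī = 0.8192 in⁴.
Horizontal leg (remainder): 3.3 × 0.3, A = 0.99 in², y = 0.15 in, Ī = 0.007425 in⁴.
Centroid: ȳ = ΣA·y / ΣA = 0.8638462 in.
Transfer each piece to the horizontal axis through the centroid using Ī + A·d² with d = y − 0.8638462:
  vertical leg: d = 0.7361538 in → contributes +1.339446 in⁴
  horizontal leg (remainder): d = -0.7138462 in → contributes +0.5119056 in⁴
Total I = 1.851351 in⁴.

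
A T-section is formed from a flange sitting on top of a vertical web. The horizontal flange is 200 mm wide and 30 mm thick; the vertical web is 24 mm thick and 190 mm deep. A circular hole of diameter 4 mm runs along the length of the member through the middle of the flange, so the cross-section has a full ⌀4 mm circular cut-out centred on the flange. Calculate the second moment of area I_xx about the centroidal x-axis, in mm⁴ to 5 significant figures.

I_xx ≈ 4.5490 × 10⁷ mm⁴

Decompose the section into non-overlapping parts with the origin at the bottom-left of its bounding rectangle.
Flange: 200 × 30, A = 6 000 mm², y = 205 mm, Ī = 450 000 mm⁴.
Web: 24 × 190, A = 4 560 mm², y = 95 mm, Ī = 13 718 000 mm⁴.
Hole (subtracted): ⌀4, A = 12.56637 mm², y = 205 mm, Ī = 12.56637 mm⁴.
Centroid: ȳ = ΣA·y / ΣA = 157.4434 mm.
Transfer each piece to the centroidal x-axis using Ī + A·d² with d = y − 157.4434:
  flange: d = 47.55659 mm → contributes +14 019 777 mm⁴
  web: d = -62.44341 mm → contributes +31 498 257 mm⁴
  hole: d = 47.55659 mm → contributes −28433.04 mm⁴
Total I = 45 489 601 mm⁴.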